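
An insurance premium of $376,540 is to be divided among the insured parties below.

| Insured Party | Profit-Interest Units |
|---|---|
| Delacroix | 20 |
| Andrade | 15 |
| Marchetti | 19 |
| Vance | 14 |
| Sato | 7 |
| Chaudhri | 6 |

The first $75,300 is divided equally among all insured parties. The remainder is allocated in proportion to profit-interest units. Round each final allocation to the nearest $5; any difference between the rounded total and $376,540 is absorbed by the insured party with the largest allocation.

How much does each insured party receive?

First tranche $75,300 split equally: $12,550 each.
Remainder $301,240 by profit-interest units (total 81): Delacroix 74,380.25 → $74,380; Andrade 55,785.19 → $55,785; Marchetti 70,661.23 → $70,660; Vance 52,066.17 → $52,065; Sato 26,033.09 → $26,035; Chaudhri 22,314.07 → $22,315.
Totals: Delacroix $12,550 + $74,380 = $86,930; Andrade $12,550 + $55,785 = $68,335; Marchetti $12,550 + $70,660 = $83,210; Vance $12,550 + $52,065 = $64,615; Sato $12,550 + $26,035 = $38,585; Chaudhri $12,550 + $22,315 = $34,865.

Delacroix: $86,930; Andrade: $68,335; Marchetti: $83,210; Vance: $64,615; Sato: $38,585; Chaudhri: $34,865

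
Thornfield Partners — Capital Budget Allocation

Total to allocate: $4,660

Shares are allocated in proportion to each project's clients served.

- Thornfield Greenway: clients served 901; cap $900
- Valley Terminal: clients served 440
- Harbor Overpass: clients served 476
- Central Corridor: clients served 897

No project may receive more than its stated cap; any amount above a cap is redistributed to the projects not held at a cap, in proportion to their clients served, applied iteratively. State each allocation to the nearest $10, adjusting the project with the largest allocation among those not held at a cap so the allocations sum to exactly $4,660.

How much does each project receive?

Thornfield Greenway: $900 | Valley Terminal: $910 | Harbor Overpass: $990 | Central Corridor: $1,860

Clients served total: 2,714.
Unconstrained shares: Thornfield Greenway 1,547.04; Valley Terminal 755.49; Harbor Overpass 817.30; Central Corridor 1,540.17.
Cap binds for Thornfield Greenway ($900); balance $3,760 reallocated over remaining clients served 1,813.
Shares after redistribution: Valley Terminal 912.52 → $910; Harbor Overpass 987.18 → $990; Central Corridor 1,860.30 → $1,860.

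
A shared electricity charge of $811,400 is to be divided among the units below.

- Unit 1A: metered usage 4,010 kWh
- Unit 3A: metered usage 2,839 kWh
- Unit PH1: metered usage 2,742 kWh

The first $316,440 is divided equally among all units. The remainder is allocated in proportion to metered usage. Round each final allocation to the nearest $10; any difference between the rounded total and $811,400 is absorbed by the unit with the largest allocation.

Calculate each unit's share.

Unit 1A: $312,420 | Unit 3A: $251,990 | Unit PH1: $246,990

$316,440 shared equally gives $105,480 per unit.
Remainder $494,960 by metered usage (total 9,591): Unit 1A 206,942.93 → $206,940; Unit 3A 146,511.46 → $146,510; Unit PH1 141,505.61 → $141,510.
Totals: Unit 1A $105,480 + $206,940 = $312,420; Unit 3A $105,480 + $146,510 = $251,990; Unit PH1 $105,480 + $141,510 = $246,990.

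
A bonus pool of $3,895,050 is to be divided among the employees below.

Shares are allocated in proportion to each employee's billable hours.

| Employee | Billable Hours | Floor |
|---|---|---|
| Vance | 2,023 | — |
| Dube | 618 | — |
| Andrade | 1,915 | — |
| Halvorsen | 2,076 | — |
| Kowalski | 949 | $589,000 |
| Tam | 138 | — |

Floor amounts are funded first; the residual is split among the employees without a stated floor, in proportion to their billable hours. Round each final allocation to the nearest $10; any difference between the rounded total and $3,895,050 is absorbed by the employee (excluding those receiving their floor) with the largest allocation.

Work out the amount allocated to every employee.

Vance: $987,910 · Dube: $301,790 · Andrade: $935,170 · Halvorsen: $1,013,790 · Kowalski: $589,000 · Tam: $67,390

Minimums first: Kowalski $589,000. Balance $3,306,050.
Balance split over remaining billable hours 6,770: Vance 987,908.29 → $987,910; Dube 301,793.04 → $301,790; Andrade 935,167.76 → $935,170; Halvorsen 1,013,790.22 → $1,013,790; Tam 67,390.68 → $67,390.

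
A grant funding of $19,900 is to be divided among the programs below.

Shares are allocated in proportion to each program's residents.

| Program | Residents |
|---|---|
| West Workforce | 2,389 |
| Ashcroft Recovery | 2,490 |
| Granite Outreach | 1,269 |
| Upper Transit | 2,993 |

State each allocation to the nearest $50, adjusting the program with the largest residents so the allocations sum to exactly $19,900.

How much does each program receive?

Combined residents = 2,389 + 2,490 + 1,269 + 2,993 = 9,141.
Raw shares: West Workforce 5,200.86; Ashcroft Recovery 5,420.74; Granite Outreach 2,762.62; Upper Transit 6,515.78.
After rounding ($50): West Workforce $5,200; Ashcroft Recovery $5,400; Granite Outreach $2,750; Upper Transit $6,500. Sum = $19,850.
Difference $19,900 − $19,850 = +$50 applied to largest residents (Upper Transit): Upper Transit becomes $6,550.

West Workforce: $5,200; Ashcroft Recovery: $5,400; Granite Outreach: $2,750; Upper Transit: $6,550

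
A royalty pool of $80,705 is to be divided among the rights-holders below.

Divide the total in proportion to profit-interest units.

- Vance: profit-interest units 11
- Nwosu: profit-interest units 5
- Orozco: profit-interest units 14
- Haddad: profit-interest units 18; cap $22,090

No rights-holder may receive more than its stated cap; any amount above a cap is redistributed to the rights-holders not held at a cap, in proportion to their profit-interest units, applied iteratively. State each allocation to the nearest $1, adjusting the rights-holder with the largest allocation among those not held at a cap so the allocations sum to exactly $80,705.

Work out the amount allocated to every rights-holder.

Combined profit-interest units = 48.
Unconstrained shares: Vance 18,494.90; Nwosu 8,406.77; Orozco 23,538.96; Haddad 30,264.38.
Cap binds for Haddad ($22,090); remaining pool $58,615 reallocated over remaining profit-interest units 30.
Redistributed shares: Vance 21,492.17 → $21,492; Nwosu 9,769.17 → $9,769; Orozco 27,353.67 → $27,354.

Vance: $21,492 · Nwosu: $9,769 · Orozco: $27,354 · Haddad: $22,090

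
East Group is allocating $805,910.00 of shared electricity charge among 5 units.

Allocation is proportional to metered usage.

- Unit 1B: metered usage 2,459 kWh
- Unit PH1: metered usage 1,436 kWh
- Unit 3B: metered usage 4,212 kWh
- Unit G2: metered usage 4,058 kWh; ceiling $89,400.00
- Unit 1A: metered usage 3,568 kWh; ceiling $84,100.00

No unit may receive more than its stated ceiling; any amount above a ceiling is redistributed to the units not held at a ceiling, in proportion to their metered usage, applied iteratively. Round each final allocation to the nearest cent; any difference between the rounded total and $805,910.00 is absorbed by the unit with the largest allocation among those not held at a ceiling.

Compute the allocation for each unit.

Metered usage total: 15,733.
Unconstrained shares: Unit 1B 125,960.2549; Unit PH1 73,557.9203; Unit 3B 215,756.2398; Unit G2 207,867.7163; Unit 1A 182,767.8688.
Cap binds for Unit G2 ($89,400.00), Unit 1A ($84,100.00); residual $632,410.00 reallocated over remaining metered usage 8,107.
Shares after redistribution: Unit 1B 191,821.4124 → $191,821.41; Unit PH1 112,019.3364 → $112,019.34; Unit 3B 328,569.2513 → $328,569.25.

Unit 1B: $191,821.41 | Unit PH1: $112,019.34 | Unit 3B: $328,569.25 | Unit G2: $89,400.00 | Unit 1A: $84,100.00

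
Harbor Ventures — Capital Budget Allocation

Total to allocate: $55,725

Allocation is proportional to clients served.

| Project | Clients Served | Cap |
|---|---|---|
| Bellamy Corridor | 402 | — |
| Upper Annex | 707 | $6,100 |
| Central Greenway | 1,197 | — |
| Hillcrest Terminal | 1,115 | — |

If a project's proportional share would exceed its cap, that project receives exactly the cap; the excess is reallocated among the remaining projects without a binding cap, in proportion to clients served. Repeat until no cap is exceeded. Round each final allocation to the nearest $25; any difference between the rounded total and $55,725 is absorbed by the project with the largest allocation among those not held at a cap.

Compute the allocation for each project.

Sum of clients served: 3,421.
Proportional shares (ignoring caps): Bellamy Corridor 6,548.22; Upper Annex 11,516.39; Central Greenway 19,498.05; Hillcrest Terminal 18,162.34.
Capped: Upper Annex ($6,100); remaining pool $49,625 reallocated over remaining clients served 2,714.
Redistributed shares: Bellamy Corridor 7,350.50 → $7,350; Central Greenway 21,886.93 → $21,875; Hillcrest Terminal 20,387.57 → $20,400.

Bellamy Corridor: $7,350 · Upper Annex: $6,100 · Central Greenway: $21,875 · Hillcrest Terminal: $20,400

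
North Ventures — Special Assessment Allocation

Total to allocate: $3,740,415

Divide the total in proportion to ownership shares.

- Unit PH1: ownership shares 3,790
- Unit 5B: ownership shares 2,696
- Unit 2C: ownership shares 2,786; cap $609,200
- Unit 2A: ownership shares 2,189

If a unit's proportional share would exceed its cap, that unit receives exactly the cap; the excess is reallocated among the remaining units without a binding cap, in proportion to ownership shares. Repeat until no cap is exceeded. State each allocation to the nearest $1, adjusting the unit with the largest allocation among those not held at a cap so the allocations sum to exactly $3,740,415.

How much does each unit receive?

Unit PH1: $1,367,989; Unit 5B: $973,113; Unit 2C: $609,200; Unit 2A: $790,113

Total ownership shares = 11,461.
Pro-rata shares before constraints: Unit PH1 1,236,905.41; Unit 5B 879,867.28; Unit 2C 909,239.70; Unit 2A 714,402.62.
Held at cap: Unit 2C ($609,200); balance $3,131,215 reallocated over remaining ownership shares 8,675.
Remaining shares: Unit PH1 1,367,989.03 → $1,367,989; Unit 5B 973,113.04 → $973,113; Unit 2A 790,112.93 → $790,113.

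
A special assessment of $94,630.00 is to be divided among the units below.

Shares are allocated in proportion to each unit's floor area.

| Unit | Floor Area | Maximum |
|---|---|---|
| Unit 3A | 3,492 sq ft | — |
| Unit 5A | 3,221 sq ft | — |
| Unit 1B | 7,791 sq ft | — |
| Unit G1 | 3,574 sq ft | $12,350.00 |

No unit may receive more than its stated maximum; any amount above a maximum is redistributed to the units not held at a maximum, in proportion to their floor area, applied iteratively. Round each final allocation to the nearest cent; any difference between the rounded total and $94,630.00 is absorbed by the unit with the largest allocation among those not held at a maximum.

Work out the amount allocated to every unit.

Combined floor area = 18,078.
Pro-rata shares before constraints: Unit 3A 18,279.0110; Unit 5A 16,860.4508; Unit 1B 40,782.2951; Unit G1 18,708.2432.
Capped: Unit G1 ($12,350.00); residual $82,280.00 reallocated over remaining floor area 14,504.
Shares after redistribution: Unit 3A 19,809.8290 → $19,809.83; Unit 5A 18,272.4683 → $18,272.47; Unit 1B 44,197.7027 → $44,197.70.

Unit 3A: $19,809.83 | Unit 5A: $18,272.47 | Unit 1B: $44,197.70 | Unit G1: $12,350.00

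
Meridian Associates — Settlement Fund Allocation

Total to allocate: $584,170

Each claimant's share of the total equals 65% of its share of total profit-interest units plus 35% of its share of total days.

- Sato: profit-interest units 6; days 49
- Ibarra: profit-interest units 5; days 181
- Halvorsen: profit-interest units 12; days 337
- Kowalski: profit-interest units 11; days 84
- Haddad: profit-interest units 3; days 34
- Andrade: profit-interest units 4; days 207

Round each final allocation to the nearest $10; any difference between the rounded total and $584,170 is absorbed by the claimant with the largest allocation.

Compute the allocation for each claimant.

Profit-interest units total 41; days total 892.
Blended shares (65% profit-interest units + 35% days): Sato 0.1143; Ibarra 0.1503; Halvorsen 0.3225; Kowalski 0.2073; Haddad 0.0609; Andrade 0.1446.
Raw shares: Sato 66,798.91; Ibarra 87,794.02; Halvorsen 188,380.13; Kowalski 121,127.58; Haddad 35,576.99; Andrade 84,492.37.
Rounded to nearest $10: Sato $66,800; Ibarra $87,790; Halvorsen $188,380; Kowalski $121,130; Haddad $35,580; Andrade $84,490. Sum = $584,170.
Sum already equals the total — no adjustment.

Sato: $66,800 | Ibarra: $87,790 | Halvorsen: $188,380 | Kowalski: $121,130 | Haddad: $35,580 | Andrade: $84,490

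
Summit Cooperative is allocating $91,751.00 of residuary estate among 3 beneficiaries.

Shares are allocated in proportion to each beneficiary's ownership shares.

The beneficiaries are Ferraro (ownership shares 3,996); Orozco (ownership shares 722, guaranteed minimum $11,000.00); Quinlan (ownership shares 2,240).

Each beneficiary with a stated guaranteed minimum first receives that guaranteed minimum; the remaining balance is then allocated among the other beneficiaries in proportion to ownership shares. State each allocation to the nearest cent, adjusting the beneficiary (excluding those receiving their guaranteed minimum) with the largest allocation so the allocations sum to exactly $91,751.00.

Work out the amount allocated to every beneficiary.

Fund the minimums — Orozco $11,000.00. Balance $80,751.00.
Balance split over remaining ownership shares 6,236: Ferraro 51,744.8679 → $51,744.87; Quinlan 29,006.1321 → $29,006.13.

Ferraro: $51,744.87 · Orozco: $11,000.00 · Quinlan: $29,006.13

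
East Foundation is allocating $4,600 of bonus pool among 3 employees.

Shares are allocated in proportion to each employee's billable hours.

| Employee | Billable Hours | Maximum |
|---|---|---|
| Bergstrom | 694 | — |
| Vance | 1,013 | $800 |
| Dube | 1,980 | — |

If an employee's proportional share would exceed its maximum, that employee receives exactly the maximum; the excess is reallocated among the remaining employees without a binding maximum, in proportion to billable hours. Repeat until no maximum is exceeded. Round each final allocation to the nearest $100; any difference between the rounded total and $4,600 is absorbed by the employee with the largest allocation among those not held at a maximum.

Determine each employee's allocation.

Total billable hours = 3,687.
Unconstrained shares: Bergstrom 865.85; Vance 1,263.85; Dube 2,470.30.
Held at cap: Vance ($800); balance $3,800 reallocated over remaining billable hours 2,674.
Shares after redistribution: Bergstrom 986.24 → $1,000; Dube 2,813.76 → $2,800.

Bergstrom: $1,000 · Vance: $800 · Dube: $2,800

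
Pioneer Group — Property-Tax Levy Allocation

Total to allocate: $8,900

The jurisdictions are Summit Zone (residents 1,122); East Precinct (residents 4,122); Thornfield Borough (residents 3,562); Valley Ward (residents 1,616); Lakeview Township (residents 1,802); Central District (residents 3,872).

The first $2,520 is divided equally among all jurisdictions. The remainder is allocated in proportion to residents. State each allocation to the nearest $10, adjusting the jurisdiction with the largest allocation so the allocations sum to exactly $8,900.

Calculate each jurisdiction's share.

Summit Zone: $860 | East Precinct: $2,070 | Thornfield Borough: $1,830 | Valley Ward: $1,060 | Lakeview Township: $1,130 | Central District: $1,950

Equal tier: $2,520 ÷ 6 = $420 apiece.
Remainder $6,380 by residents (total 16,096): Summit Zone 444.73 → $440; East Precinct 1,633.84 → $1,630; Thornfield Borough 1,411.88 → $1,410; Valley Ward 640.54 → $640; Lakeview Township 714.26 → $710; Central District 1,534.75 → $1,530.
Rounding difference +$20 on remainder applied to East Precinct.
Totals: Summit Zone $420 + $440 = $860; East Precinct $420 + $1,650 = $2,070; Thornfield Borough $420 + $1,410 = $1,830; Valley Ward $420 + $640 = $1,060; Lakeview Township $420 + $710 = $1,130; Central District $420 + $1,530 = $1,950.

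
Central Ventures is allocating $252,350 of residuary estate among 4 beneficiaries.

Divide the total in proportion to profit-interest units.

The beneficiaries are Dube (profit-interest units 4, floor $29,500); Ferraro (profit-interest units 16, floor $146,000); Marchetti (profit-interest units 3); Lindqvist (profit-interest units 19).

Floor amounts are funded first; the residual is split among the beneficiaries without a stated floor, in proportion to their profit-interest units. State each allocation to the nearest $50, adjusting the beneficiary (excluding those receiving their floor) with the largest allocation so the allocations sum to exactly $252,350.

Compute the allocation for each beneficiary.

Guaranteed amounts: Dube $29,500; Ferraro $146,000. Residual $76,850.
Residual split over remaining profit-interest units 22: Marchetti 10,479.55 → $10,500; Lindqvist 66,370.45 → $66,350.

Dube: $29,500; Ferraro: $146,000; Marchetti: $10,500; Lindqvist: $66,350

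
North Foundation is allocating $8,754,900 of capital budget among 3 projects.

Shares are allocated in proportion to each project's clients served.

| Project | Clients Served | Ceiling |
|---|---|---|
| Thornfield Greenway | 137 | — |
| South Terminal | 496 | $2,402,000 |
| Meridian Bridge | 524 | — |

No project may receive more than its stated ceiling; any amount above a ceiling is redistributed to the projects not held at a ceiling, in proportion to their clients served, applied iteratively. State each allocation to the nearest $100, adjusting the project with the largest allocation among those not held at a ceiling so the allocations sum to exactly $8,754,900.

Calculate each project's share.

Sum of clients served: 1,157.
Proportional shares (ignoring caps): Thornfield Greenway 1,036,664.91; South Terminal 3,753,180.99; Meridian Bridge 3,965,054.11.
Cap binds for South Terminal ($2,402,000); balance $6,352,900 reallocated over remaining clients served 661.
Redistributed shares: Thornfield Greenway 1,316,713.01 → $1,316,700; Meridian Bridge 5,036,186.99 → $5,036,200.

Thornfield Greenway: $1,316,700 | South Terminal: $2,402,000 | Meridian Bridge: $5,036,200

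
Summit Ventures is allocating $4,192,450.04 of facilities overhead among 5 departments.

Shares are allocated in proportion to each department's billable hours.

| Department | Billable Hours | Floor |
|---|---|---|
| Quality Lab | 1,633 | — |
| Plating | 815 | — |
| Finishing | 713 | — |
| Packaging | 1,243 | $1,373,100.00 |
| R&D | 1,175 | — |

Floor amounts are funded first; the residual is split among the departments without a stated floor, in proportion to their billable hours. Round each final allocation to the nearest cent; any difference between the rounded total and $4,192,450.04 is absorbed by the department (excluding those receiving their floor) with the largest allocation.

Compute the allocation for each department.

Quality Lab: $1,061,807.80; Plating: $529,928.57; Finishing: $463,606.22; Packaging: $1,373,100.00; R&D: $764,007.45

Guaranteed amounts: Packaging $1,373,100.00. Residual $2,819,350.04.
Residual split over remaining billable hours 4,336: Quality Lab 1,061,807.7987 → $1,061,807.80; Plating 529,928.5707 → $529,928.57; Finishing 463,606.2220 → $463,606.22; R&D 764,007.4486 → $764,007.45.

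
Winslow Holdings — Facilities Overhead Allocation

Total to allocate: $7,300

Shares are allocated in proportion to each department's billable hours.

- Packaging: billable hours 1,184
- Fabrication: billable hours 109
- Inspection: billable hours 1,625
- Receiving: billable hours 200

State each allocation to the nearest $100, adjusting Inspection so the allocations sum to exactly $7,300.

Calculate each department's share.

Billable hours total: 3,118.
Pro-rata amounts: Packaging 1,184/3,118 × $7,300 = 2,772.03; Fabrication 109/3,118 × $7,300 = 255.20; Inspection 1,625/3,118 × $7,300 = 3,804.52; Receiving 200/3,118 × $7,300 = 468.25.
Rounded to nearest $100: Packaging $2,800; Fabrication $300; Inspection $3,800; Receiving $500. Sum = $7,400.
Difference $7,300 − $7,400 = −$100 applied to Inspection: Inspection becomes $3,700.

Packaging: $2,800 · Fabrication: $300 · Inspection: $3,700 · Receiving: $500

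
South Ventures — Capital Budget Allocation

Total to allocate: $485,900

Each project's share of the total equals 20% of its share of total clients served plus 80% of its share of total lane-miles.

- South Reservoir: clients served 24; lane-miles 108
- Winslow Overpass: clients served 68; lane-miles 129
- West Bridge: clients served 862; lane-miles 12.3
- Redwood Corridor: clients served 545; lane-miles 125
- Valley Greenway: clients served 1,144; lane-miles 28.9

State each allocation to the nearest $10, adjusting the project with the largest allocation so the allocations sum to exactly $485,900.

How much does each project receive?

Clients served total 2,643; lane-miles total 403.2.
Combined weights (20% clients served + 80% lane-miles): South Reservoir 0.2161; Winslow Overpass 0.2611; West Bridge 0.0896; Redwood Corridor 0.2893; Valley Greenway 0.1439.
Raw shares: South Reservoir 105,003.88; Winslow Overpass 126,867.54; West Bridge 43,553.00; Redwood Corridor 140,549.92; Valley Greenway 69,925.66.
At nearest $10: South Reservoir $105,000; Winslow Overpass $126,870; West Bridge $43,550; Redwood Corridor $140,550; Valley Greenway $69,930. Sum = $485,900.
Sum already equals the total — no adjustment.

South Reservoir: $105,000; Winslow Overpass: $126,870; West Bridge: $43,550; Redwood Corridor: $140,550; Valley Greenway: $69,930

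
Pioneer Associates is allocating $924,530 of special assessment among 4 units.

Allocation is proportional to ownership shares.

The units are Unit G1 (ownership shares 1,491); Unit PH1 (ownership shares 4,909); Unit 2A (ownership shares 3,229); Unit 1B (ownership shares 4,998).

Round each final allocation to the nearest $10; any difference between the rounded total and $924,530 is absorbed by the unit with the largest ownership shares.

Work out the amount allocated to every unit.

Unit G1: $94,240 · Unit PH1: $310,280 · Unit 2A: $204,100 · Unit 1B: $315,910

Total ownership shares = 1,491 + 4,909 + 3,229 + 4,998 = 14,627.
Unrounded shares: Unit G1 94,241.76; Unit PH1 310,283.57; Unit 2A 204,095.67; Unit 1B 315,909.00.
Rounded to nearest $10: Unit G1 $94,240; Unit PH1 $310,280; Unit 2A $204,100; Unit 1B $315,910. Sum = $924,530.
Rounded total matches; no reconciliation needed.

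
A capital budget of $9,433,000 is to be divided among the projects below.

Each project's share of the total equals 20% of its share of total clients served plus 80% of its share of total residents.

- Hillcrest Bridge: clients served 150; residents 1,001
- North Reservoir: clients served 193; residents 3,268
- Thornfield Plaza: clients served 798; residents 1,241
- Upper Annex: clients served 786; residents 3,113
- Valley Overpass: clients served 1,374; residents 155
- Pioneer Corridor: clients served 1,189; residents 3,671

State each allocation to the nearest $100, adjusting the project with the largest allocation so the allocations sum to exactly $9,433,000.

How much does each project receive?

Totals — clients served 4,490, residents 12,449.
Combined weights (20% clients served + 80% residents): Hillcrest Bridge 0.0710; North Reservoir 0.2186; Thornfield Plaza 0.1153; Upper Annex 0.2351; Valley Overpass 0.0712; Pioneer Corridor 0.2889.
Unrounded shares: Hillcrest Bridge 669,818.15; North Reservoir 2,062,107.74; Thornfield Plaza 1,087,578.06; Upper Annex 2,217,314.68; Valley Overpass 671,283.52; Pioneer Corridor 2,724,897.85.
Rounded to nearest $100: Hillcrest Bridge $669,800; North Reservoir $2,062,100; Thornfield Plaza $1,087,600; Upper Annex $2,217,300; Valley Overpass $671,300; Pioneer Corridor $2,724,900. Sum = $9,433,000.
Rounded total matches; no reconciliation needed.

Hillcrest Bridge: $669,800 | North Reservoir: $2,062,100 | Thornfield Plaza: $1,087,600 | Upper Annex: $2,217,300 | Valley Overpass: $671,300 | Pioneer Corridor: $2,724,900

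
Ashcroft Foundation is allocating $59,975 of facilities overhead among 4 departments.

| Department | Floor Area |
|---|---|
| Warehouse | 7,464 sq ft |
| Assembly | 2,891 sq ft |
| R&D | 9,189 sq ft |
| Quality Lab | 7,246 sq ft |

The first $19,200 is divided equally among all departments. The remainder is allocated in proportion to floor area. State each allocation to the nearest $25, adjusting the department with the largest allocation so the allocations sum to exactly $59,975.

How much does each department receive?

Equal tier: $19,200 ÷ 4 = $4,800 apiece.
Remainder $40,775 by floor area (total 26,790): Warehouse 11,360.38 → $11,350; Assembly 4,400.17 → $4,400; R&D 13,985.87 → $13,975; Quality Lab 11,028.58 → $11,025.
Rounding difference +$25 on remainder applied to R&D.
Totals: Warehouse $4,800 + $11,350 = $16,150; Assembly $4,800 + $4,400 = $9,200; R&D $4,800 + $14,000 = $18,800; Quality Lab $4,800 + $11,025 = $15,825.

Warehouse: $16,150 | Assembly: $9,200 | R&D: $18,800 | Quality Lab: $15,825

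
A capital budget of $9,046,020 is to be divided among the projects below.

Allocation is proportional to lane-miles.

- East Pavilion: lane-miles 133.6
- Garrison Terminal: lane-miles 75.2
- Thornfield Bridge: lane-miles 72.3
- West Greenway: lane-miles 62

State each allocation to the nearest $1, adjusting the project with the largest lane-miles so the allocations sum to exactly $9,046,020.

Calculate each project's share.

East Pavilion: $3,522,438; Garrison Terminal: $1,982,689; Thornfield Bridge: $1,906,229; West Greenway: $1,634,664

Combined lane-miles = 343.1.
Proportional shares: East Pavilion 133.6/343.1 × $9,046,020 = 3,522,437.40; Garrison Terminal 75.2/343.1 × $9,046,020 = 1,982,689.32; Thornfield Bridge 72.3/343.1 × $9,046,020 = 1,906,229.22; West Greenway 62/343.1 × $9,046,020 = 1,634,664.06.
At nearest $1: East Pavilion $3,522,437; Garrison Terminal $1,982,689; Thornfield Bridge $1,906,229; West Greenway $1,634,664. Sum = $9,046,019.
Difference $9,046,020 − $9,046,019 = +$1 applied to largest lane-miles (East Pavilion): East Pavilion becomes $3,522,438.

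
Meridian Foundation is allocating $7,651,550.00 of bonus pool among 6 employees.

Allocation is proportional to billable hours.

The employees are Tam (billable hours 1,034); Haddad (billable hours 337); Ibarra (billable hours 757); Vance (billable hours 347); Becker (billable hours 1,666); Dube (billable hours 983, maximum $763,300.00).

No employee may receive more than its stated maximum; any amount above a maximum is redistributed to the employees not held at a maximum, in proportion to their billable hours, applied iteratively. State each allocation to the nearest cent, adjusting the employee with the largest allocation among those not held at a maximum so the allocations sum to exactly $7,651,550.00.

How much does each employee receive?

Tam: $1,719,983.22 | Haddad: $560,574.80 | Ibarra: $1,259,214.02 | Vance: $577,209.07 | Becker: $2,771,268.89 | Dube: $763,300.00

Sum of billable hours: 5,124.
Proportional shares (ignoring caps): Tam 1,544,048.1460; Haddad 503,234.2603; Ibarra 1,130,410.4899; Vance 518,167.0277; Becker 2,487,799.0437; Dube 1,467,891.0324.
Cap binds for Dube ($763,300.00); balance $6,888,250.00 reallocated over remaining billable hours 4,141.
Shares after redistribution: Tam 1,719,983.2166 → $1,719,983.22; Haddad 560,574.8008 → $560,574.80; Ibarra 1,259,214.0184 → $1,259,214.02; Vance 577,209.0679 → $577,209.07; Becker 2,771,268.8964 → $2,771,268.90.
Rounding difference −$0.01 applied to Becker → $2,771,268.89.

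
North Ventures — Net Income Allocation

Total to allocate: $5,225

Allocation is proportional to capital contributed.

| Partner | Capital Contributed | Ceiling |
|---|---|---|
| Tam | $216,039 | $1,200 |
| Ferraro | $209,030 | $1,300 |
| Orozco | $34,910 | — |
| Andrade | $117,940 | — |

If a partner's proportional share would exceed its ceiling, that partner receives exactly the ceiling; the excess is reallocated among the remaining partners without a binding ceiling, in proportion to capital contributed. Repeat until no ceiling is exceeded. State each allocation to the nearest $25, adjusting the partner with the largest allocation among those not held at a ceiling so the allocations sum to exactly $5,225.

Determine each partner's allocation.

Tam: $1,200 · Ferraro: $1,300 · Orozco: $625 · Andrade: $2,100

Combined capital contributed = 577,919.
Unconstrained shares: Tam 1,953.22; Ferraro 1,889.85; Orozco 315.62; Andrade 1,066.30.
Capped: Tam ($1,200), Ferraro ($1,300); remaining pool $2,725 reallocated over remaining capital contributed 152,850.
Shares after redistribution: Orozco 622.37 → $625; Andrade 2,102.63 → $2,100.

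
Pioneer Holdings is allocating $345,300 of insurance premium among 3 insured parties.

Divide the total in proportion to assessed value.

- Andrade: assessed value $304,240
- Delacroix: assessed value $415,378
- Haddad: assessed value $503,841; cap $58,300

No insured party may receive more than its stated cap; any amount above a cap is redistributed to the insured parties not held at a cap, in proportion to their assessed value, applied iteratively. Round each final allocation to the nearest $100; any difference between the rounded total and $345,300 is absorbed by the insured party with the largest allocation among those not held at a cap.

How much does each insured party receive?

Andrade: $121,300 | Delacroix: $165,700 | Haddad: $58,300

Total assessed value = 1,223,459.
Pro-rata shares before constraints: Andrade 85,866.44; Delacroix 117,233.21; Haddad 142,200.35.
Capped: Haddad ($58,300); remaining pool $287,000 reallocated over remaining assessed value 719,618.
Shares after redistribution: Andrade 121,337.82 → $121,300; Delacroix 165,662.18 → $165,700.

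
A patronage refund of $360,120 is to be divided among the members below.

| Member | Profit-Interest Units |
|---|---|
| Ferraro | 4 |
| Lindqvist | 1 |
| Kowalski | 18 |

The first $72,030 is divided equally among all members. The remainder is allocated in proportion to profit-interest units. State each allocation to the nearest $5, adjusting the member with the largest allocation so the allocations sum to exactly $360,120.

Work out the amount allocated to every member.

Ferraro: $74,115; Lindqvist: $36,535; Kowalski: $249,470

First tranche $72,030 split equally: $24,010 each.
Remainder $288,090 by profit-interest units (total 23): Ferraro 50,102.61 → $50,105; Lindqvist 12,525.65 → $12,525; Kowalski 225,461.74 → $225,460.
Totals: Ferraro $24,010 + $50,105 = $74,115; Lindqvist $24,010 + $12,525 = $36,535; Kowalski $24,010 + $225,460 = $249,470.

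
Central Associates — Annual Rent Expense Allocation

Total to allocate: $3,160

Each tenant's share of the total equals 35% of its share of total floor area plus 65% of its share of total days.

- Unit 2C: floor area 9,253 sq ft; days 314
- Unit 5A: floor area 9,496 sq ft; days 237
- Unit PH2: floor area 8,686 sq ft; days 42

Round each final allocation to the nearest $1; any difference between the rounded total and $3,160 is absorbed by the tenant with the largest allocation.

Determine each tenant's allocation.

Floor area total 27,435; days total 593.
Combined weights (35% floor area + 65% days): Unit 2C 0.4622; Unit 5A 0.3809; Unit PH2 0.1568.
Raw shares: Unit 2C 1,460.64; Unit 5A 1,203.72; Unit PH2 495.64.
At nearest $1: Unit 2C $1,461; Unit 5A $1,204; Unit PH2 $496. Sum = $3,161.
Difference $3,160 − $3,161 = −$1 applied to largest allocation (Unit 2C): Unit 2C becomes $1,460.

Unit 2C: $1,460 | Unit 5A: $1,204 | Unit PH2: $496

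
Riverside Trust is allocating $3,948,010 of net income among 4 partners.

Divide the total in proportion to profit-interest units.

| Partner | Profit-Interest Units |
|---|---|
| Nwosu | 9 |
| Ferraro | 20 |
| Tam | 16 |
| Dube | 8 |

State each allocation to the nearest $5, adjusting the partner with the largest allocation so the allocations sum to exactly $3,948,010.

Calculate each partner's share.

Combined profit-interest units = 53.
Raw shares: Nwosu 9/53 × $3,948,010 = 670,416.79; Ferraro 20/53 × $3,948,010 = 1,489,815.09; Tam 16/53 × $3,948,010 = 1,191,852.08; Dube 8/53 × $3,948,010 = 595,926.04.
Rounded to nearest $5: Nwosu $670,415; Ferraro $1,489,815; Tam $1,191,850; Dube $595,925. Sum = $3,948,005.
Difference $3,948,010 − $3,948,005 = +$5 applied to largest allocation (Ferraro): Ferraro becomes $1,489,820.

Nwosu: $670,415 | Ferraro: $1,489,820 | Tam: $1,191,850 | Dube: $595,925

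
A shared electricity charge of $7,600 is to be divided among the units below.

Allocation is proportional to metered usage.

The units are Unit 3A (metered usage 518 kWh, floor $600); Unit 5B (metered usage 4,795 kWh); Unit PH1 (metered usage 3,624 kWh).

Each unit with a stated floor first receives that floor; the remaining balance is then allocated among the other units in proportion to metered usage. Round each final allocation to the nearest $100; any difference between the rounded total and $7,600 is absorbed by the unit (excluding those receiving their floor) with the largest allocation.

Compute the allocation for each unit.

Guaranteed amounts: Unit 3A $600. Residual $7,000.
Residual split over remaining metered usage 8,419: Unit 5B 3,986.82 → $4,000; Unit PH1 3,013.18 → $3,000.

Unit 3A: $600; Unit 5B: $4,000; Unit PH1: $3,000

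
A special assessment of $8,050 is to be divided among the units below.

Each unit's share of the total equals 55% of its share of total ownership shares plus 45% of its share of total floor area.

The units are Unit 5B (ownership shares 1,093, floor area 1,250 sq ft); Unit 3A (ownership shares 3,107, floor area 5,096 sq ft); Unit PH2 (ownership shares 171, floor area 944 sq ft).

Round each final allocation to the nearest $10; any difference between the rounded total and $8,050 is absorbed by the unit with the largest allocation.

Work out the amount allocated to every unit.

Totals — ownership shares 4,371, floor area 7,290.
Combined weights (55% ownership shares + 45% floor area): Unit 5B 0.2147; Unit 3A 0.7055; Unit PH2 0.0798.
Raw shares: Unit 5B 1,728.27; Unit 3A 5,679.43; Unit PH2 642.30.
At nearest $10: Unit 5B $1,730; Unit 3A $5,680; Unit PH2 $640. Sum = $8,050.
Sum already equals the total — no adjustment.

Unit 5B: $1,730; Unit 3A: $5,680; Unit PH2: $640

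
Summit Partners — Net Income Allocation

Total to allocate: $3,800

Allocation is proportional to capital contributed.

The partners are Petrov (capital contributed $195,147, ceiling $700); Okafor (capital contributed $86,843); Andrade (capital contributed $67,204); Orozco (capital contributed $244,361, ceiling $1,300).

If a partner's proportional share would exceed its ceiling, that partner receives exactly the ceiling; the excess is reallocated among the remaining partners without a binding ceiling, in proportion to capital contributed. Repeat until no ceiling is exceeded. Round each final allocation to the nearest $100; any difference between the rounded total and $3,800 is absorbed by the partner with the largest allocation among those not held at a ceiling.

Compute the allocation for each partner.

Capital contributed total: 593,555.
Proportional shares (ignoring caps): Petrov 1,249.35; Okafor 555.98; Andrade 430.25; Orozco 1,564.42.
Held at cap: Petrov ($700), Orozco ($1,300); remaining pool $1,800 reallocated over remaining capital contributed 154,047.
Redistributed shares: Okafor 1,014.74 → $1,000; Andrade 785.26 → $800.

Petrov: $700 · Okafor: $1,000 · Andrade: $800 · Orozco: $1,300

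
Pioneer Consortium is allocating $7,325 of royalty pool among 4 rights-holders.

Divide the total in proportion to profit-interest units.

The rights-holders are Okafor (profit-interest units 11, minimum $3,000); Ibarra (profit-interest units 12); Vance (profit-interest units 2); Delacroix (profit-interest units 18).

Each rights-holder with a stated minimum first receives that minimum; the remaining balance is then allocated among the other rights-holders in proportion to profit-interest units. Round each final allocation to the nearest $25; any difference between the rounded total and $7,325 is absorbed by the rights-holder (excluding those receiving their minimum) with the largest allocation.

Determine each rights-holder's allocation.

Fund the minimums — Okafor $3,000. Remaining pool $4,325.
Remaining pool split over remaining profit-interest units 32: Ibarra 1,621.88 → $1,625; Vance 270.31 → $275; Delacroix 2,432.81 → $2,425.

Okafor: $3,000 | Ibarra: $1,625 | Vance: $275 | Delacroix: $2,425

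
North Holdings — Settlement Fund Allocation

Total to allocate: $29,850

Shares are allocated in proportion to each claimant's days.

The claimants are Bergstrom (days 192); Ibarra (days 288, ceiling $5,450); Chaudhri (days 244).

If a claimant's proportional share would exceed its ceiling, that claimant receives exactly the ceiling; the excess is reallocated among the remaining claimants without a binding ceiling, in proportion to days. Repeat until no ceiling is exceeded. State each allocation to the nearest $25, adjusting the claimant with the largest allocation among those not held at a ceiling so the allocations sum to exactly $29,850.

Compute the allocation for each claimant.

Days total: 724.
Pro-rata shares before constraints: Bergstrom 7,916.02; Ibarra 11,874.03; Chaudhri 10,059.94.
Cap binds for Ibarra ($5,450); remaining pool $24,400 reallocated over remaining days 436.
Redistributed shares: Bergstrom 10,744.95 → $10,750; Chaudhri 13,655.05 → $13,650.

Bergstrom: $10,750; Ibarra: $5,450; Chaudhri: $13,650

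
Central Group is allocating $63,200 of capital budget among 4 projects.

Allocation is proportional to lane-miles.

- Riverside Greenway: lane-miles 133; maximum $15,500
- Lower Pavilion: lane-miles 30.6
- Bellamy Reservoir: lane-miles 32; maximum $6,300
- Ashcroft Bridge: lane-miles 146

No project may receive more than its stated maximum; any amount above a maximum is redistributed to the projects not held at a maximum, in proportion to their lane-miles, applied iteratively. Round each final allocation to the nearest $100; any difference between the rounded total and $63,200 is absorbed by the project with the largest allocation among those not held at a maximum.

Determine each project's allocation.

Riverside Greenway: $15,500 | Lower Pavilion: $7,200 | Bellamy Reservoir: $6,300 | Ashcroft Bridge: $34,200

Lane-miles total: 341.6.
Pro-rata shares before constraints: Riverside Greenway 24,606.56; Lower Pavilion 5,661.36; Bellamy Reservoir 5,920.37; Ashcroft Bridge 27,011.71.
Capped: Riverside Greenway ($15,500); residual $47,700 reallocated over remaining lane-miles 208.6.
Capped: Bellamy Reservoir ($6,300); residual $41,400 reallocated over remaining lane-miles 176.6.
Shares after redistribution: Lower Pavilion 7,173.50 → $7,200; Ashcroft Bridge 34,226.50 → $34,200.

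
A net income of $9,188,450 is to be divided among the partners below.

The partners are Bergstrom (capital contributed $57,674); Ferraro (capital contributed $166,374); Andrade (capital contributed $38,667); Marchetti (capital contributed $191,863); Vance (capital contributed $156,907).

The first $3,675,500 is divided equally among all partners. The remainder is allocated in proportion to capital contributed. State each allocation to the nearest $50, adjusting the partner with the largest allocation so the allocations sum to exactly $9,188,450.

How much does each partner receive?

Bergstrom: $1,255,050; Ferraro: $2,235,050; Andrade: $1,083,700; Marchetti: $2,464,950; Vance: $2,149,700

First tranche $3,675,500 split equally: $735,100 each.
Remainder $5,512,950 by capital contributed (total 611,485): Bergstrom 519,970.04 → $519,950; Ferraro 1,499,973.91 → $1,499,950; Andrade 348,609.10 → $348,600; Marchetti 1,729,774.44 → $1,729,750; Vance 1,414,622.51 → $1,414,600.
Rounding difference +$100 on remainder applied to Marchetti.
Totals: Bergstrom $735,100 + $519,950 = $1,255,050; Ferraro $735,100 + $1,499,950 = $2,235,050; Andrade $735,100 + $348,600 = $1,083,700; Marchetti $735,100 + $1,729,850 = $2,464,950; Vance $735,100 + $1,414,600 = $2,149,700.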